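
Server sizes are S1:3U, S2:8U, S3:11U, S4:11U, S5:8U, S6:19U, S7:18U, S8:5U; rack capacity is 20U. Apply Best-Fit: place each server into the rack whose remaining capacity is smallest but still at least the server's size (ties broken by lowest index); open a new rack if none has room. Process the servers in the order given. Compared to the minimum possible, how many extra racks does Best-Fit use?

0

Best-Fit: [3,8,8] [11,5] [11] [19] [18] → 5 racks.
Total size 83U; any packing needs at least ⌈83/20⌉ = 5 racks.
So 5 is already optimal.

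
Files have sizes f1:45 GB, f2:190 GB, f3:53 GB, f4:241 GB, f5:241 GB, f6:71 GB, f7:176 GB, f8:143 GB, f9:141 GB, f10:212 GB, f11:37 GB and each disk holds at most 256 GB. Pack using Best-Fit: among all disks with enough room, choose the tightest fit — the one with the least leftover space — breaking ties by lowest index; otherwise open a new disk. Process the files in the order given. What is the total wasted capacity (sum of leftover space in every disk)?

Put f1 (45 GB) in disk 1; 211 GB remain.
Put f2 (190 GB) in disk 1; 21 GB remain.
Put f3 (53 GB) in disk 2; 203 GB remain.
Put f4 (241 GB) in disk 3; 15 GB remain.
Put f5 (241 GB) in disk 4; 15 GB remain.
Put f6 (71 GB) in disk 2; 132 GB remain.
Put f7 (176 GB) in disk 5; 80 GB remain.
Put f8 (143 GB) in disk 6; 113 GB remain.
Put f9 (141 GB) in disk 7; 115 GB remain.
Put f10 (212 GB) in disk 8; 44 GB remain.
Put f11 (37 GB) in disk 8; 7 GB remain.
8 disks × 256 GB = 2048 GB; used 1550 GB; unused 498 GB.

498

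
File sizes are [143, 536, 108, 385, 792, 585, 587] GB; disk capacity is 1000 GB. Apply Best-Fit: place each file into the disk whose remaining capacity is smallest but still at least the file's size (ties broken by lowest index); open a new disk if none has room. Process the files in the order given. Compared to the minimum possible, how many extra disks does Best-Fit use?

0

Best-Fit: [143,536,108] [385,585] [792] [587] → 4 disks.
Total size 3136 GB; any packing needs at least ⌈3136/1000⌉ = 4 disks.
So 4 is already optimal.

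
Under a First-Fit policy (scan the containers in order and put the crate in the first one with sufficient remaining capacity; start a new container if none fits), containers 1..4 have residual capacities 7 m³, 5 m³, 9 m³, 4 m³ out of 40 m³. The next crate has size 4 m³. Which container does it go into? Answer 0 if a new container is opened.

1

Containers with room: container 1 (7 m³), container 2 (5 m³), container 3 (9 m³), container 4 (4 m³).
The first with room is container 1.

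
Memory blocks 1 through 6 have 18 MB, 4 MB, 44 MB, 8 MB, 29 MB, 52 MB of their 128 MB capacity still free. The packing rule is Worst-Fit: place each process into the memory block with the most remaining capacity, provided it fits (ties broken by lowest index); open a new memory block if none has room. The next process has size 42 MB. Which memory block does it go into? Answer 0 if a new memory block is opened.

Memory blocks with room: memory block 3 (44 MB), memory block 6 (52 MB).
Most room is memory block 6 with 52 MB free.

6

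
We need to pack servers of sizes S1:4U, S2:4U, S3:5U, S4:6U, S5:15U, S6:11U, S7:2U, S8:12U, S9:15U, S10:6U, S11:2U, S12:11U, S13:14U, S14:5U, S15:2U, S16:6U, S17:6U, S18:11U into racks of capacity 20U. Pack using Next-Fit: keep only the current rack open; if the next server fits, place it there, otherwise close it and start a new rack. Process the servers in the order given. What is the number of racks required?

9

Put S1 (4U) in rack 1; 16U remain.
Put S2 (4U) in rack 1; 12U remain.
Put S3 (5U) in rack 1; 7U remain.
Put S4 (6U) in rack 1; 1U remain.
Put S5 (15U) in rack 2; 5U remain.
Put S6 (11U) in rack 3; 9U remain.
Put S7 (2U) in rack 3; 7U remain.
Put S8 (12U) in rack 4; 8U remain.
Put S9 (15U) in rack 5; 5U remain.
Put S10 (6U) in rack 6; 14U remain.
Put S11 (2U) in rack 6; 12U remain.
Put S12 (11U) in rack 6; 1U remain.
Put S13 (14U) in rack 7; 6U remain.
Put S14 (5U) in rack 7; 1U remain.
Put S15 (2U) in rack 8; 18U remain.
Put S16 (6U) in rack 8; 12U remain.
Put S17 (6U) in rack 8; 6U remain.
Put S18 (11U) in rack 9; 9U remain.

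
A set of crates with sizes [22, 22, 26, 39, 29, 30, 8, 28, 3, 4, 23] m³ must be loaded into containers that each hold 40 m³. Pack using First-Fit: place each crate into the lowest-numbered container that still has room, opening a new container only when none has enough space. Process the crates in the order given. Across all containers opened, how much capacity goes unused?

86

Put 22 m³ in container 1; 18 m³ remain.
Put 22 m³ in container 2; 18 m³ remain.
Put 26 m³ in container 3; 14 m³ remain.
Put 39 m³ in container 4; 1 m³ remain.
Put 29 m³ in container 5; 11 m³ remain.
Put 30 m³ in container 6; 10 m³ remain.
Put 8 m³ in container 1; 10 m³ remain.
Put 28 m³ in container 7; 12 m³ remain.
Put 3 m³ in container 1; 7 m³ remain.
Put 4 m³ in container 1; 3 m³ remain.
Put 23 m³ in container 8; 17 m³ remain.
8 containers × 40 m³ = 320 m³; used 234 m³; unused 86 m³.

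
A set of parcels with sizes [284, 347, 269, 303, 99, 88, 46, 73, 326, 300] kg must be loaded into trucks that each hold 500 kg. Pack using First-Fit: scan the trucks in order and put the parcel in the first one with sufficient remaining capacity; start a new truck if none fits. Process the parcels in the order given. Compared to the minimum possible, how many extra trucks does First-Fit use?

First-Fit: [284,99,88] [347,46,73] [269] [303] [326] [300] → 6 trucks.
6 parcels exceed 250 kg (half the capacity), and no two of those can share a truck, so at least 6 trucks are needed.
So 6 is already optimal.

0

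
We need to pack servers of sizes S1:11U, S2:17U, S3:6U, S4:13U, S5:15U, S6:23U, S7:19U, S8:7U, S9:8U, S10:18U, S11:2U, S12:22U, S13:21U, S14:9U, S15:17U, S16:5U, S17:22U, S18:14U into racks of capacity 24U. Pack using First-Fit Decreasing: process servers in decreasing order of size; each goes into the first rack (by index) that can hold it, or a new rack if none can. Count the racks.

11

Sorted descending: 23, 22, 22, 21, 19, 18, 17, 17, 15, 14, 13, 11, 9, 8, 7, 6, 5, 2.
23U → rack 1 (remaining 1U)
22U → rack 2 (remaining 2U)
22U → rack 3 (remaining 2U)
21U → rack 4 (remaining 3U)
19U → rack 5 (remaining 5U)
18U → rack 6 (remaining 6U)
17U → rack 7 (remaining 7U)
17U → rack 8 (remaining 7U)
15U → rack 9 (remaining 9U)
14U → rack 10 (remaining 10U)
13U → rack 11 (remaining 11U)
11U → rack 11 (remaining 0U)
9U → rack 9 (remaining 0U)
8U → rack 10 (remaining 2U)
7U → rack 7 (remaining 0U)
6U → rack 6 (remaining 0U)
5U → rack 5 (remaining 0U)
2U → rack 2 (remaining 0U)
Final racks: [23] [22,2] [22] [21] [19,5] [18,6] [17,7] [17] [15,9] [14,8] [13,11].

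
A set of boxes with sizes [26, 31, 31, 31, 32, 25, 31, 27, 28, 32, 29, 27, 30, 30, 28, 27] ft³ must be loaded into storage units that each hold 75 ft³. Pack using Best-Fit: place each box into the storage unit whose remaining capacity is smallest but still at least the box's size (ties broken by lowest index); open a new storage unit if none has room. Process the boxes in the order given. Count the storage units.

8 storage units

26 ft³ → storage unit 1 (remaining 49 ft³)
31 ft³ → storage unit 1 (remaining 18 ft³)
31 ft³ → storage unit 2 (remaining 44 ft³)
31 ft³ → storage unit 2 (remaining 13 ft³)
32 ft³ → storage unit 3 (remaining 43 ft³)
25 ft³ → storage unit 3 (remaining 18 ft³)
31 ft³ → storage unit 4 (remaining 44 ft³)
27 ft³ → storage unit 4 (remaining 17 ft³)
28 ft³ → storage unit 5 (remaining 47 ft³)
32 ft³ → storage unit 5 (remaining 15 ft³)
29 ft³ → storage unit 6 (remaining 46 ft³)
27 ft³ → storage unit 6 (remaining 19 ft³)
30 ft³ → storage unit 7 (remaining 45 ft³)
30 ft³ → storage unit 7 (remaining 15 ft³)
28 ft³ → storage unit 8 (remaining 47 ft³)
27 ft³ → storage unit 8 (remaining 20 ft³)
Final storage units: [26,31] [31,31] [32,25] [31,27] [28,32] [29,27] [30,30] [28,27].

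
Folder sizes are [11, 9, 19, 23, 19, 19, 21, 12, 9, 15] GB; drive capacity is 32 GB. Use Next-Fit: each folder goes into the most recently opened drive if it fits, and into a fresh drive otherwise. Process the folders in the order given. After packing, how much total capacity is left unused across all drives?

11 GB → drive 1 (remaining 21 GB)
9 GB → drive 1 (remaining 12 GB)
19 GB → drive 2 (remaining 13 GB)
23 GB → drive 3 (remaining 9 GB)
19 GB → drive 4 (remaining 13 GB)
19 GB → drive 5 (remaining 13 GB)
21 GB → drive 6 (remaining 11 GB)
12 GB → drive 7 (remaining 20 GB)
9 GB → drive 7 (remaining 11 GB)
15 GB → drive 8 (remaining 17 GB)
8 drives × 32 GB = 256 GB; used 157 GB; unused 99 GB.

99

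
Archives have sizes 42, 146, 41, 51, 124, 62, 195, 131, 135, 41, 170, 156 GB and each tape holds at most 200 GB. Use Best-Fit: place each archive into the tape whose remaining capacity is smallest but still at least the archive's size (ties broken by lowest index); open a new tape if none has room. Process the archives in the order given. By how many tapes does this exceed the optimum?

Best-Fit: [42,146] [41,51] [124,62] [195] [131] [135,41] [170] [156] → 8 tapes.
Total size 1294 GB; any packing needs at least ⌈1294/200⌉ = 7 tapes.
An optimal packing achieves that bound: [195] [170] [156,42] [146,51] [135,62] [131,41] [124,41] → 7 tapes.
Excess: 8 − 7 = 1.

1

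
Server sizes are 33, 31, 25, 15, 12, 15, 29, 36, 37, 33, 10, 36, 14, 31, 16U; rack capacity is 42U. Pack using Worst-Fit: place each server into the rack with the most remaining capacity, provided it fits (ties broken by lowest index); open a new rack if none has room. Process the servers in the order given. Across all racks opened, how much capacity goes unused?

33U → rack 1 (remaining 9U)
31U → rack 2 (remaining 11U)
25U → rack 3 (remaining 17U)
15U → rack 3 (remaining 2U)
12U → rack 4 (remaining 30U)
15U → rack 4 (remaining 15U)
29U → rack 5 (remaining 13U)
36U → rack 6 (remaining 6U)
37U → rack 7 (remaining 5U)
33U → rack 8 (remaining 9U)
10U → rack 4 (remaining 5U)
36U → rack 9 (remaining 6U)
14U → rack 10 (remaining 28U)
31U → rack 11 (remaining 11U)
16U → rack 10 (remaining 12U)
11 racks × 42U = 462U; used 373U; unused 89U.

89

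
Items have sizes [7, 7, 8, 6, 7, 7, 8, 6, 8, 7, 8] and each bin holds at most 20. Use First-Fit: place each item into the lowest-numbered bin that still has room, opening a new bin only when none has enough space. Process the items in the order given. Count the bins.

5

Put 7 in bin 1; 13 remain.
Put 7 in bin 1; 6 remain.
Put 8 in bin 2; 12 remain.
Put 6 in bin 1; 0 remain.
Put 7 in bin 2; 5 remain.
Put 7 in bin 3; 13 remain.
Put 8 in bin 3; 5 remain.
Put 6 in bin 4; 14 remain.
Put 8 in bin 4; 6 remain.
Put 7 in bin 5; 13 remain.
Put 8 in bin 5; 5 remain.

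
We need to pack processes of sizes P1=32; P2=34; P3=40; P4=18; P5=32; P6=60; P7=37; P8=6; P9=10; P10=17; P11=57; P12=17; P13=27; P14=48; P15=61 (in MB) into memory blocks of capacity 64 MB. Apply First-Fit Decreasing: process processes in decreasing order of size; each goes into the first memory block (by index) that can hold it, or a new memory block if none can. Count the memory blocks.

Sorted descending: 61, 60, 57, 48, 40, 37, 34, 32, 32, 27, 18, 17, 17, 10, 6.
Put 61 MB in memory block 1; 3 MB remain.
Put 60 MB in memory block 2; 4 MB remain.
Put 57 MB in memory block 3; 7 MB remain.
Put 48 MB in memory block 4; 16 MB remain.
Put 40 MB in memory block 5; 24 MB remain.
Put 37 MB in memory block 6; 27 MB remain.
Put 34 MB in memory block 7; 30 MB remain.
Put 32 MB in memory block 8; 32 MB remain.
Put 32 MB in memory block 8; 0 MB remain.
Put 27 MB in memory block 6; 0 MB remain.
Put 18 MB in memory block 5; 6 MB remain.
Put 17 MB in memory block 7; 13 MB remain.
Put 17 MB in memory block 9; 47 MB remain.
Put 10 MB in memory block 4; 6 MB remain.
Put 6 MB in memory block 3; 1 MB remain.
Final memory blocks: [61] [60] [57,6] [48,10] [40,18] [37,27] [34,17] [32,32] [17].

9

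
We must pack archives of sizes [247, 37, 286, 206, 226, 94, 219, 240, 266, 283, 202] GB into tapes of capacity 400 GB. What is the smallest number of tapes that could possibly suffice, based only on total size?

Total size = 247 + 37 + 286 + 206 + 226 + 94 + 219 + 240 + 266 + 283 + 202 = 2306 GB.
⌈2306 / 400⌉ = 6.

6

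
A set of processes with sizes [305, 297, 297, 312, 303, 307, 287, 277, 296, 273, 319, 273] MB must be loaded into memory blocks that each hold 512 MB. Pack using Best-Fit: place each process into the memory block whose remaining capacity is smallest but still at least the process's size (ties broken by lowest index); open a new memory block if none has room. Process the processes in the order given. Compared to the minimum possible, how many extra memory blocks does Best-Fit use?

0

Best-Fit: [305] [297] [297] [312] [303] [307] [287] [277] [296] [273] [319] [273] → 12 memory blocks.
12 processes exceed 256 MB (half the capacity), and no two of those can share a memory block, so at least 12 memory blocks are needed.
So 12 is already optimal.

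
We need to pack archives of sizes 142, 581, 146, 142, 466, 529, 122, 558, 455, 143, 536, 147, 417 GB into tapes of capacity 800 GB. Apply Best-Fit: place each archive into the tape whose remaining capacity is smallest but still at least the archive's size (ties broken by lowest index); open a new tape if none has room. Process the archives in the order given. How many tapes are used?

7

Put 142 GB in tape 1; 658 GB remain.
Put 581 GB in tape 1; 77 GB remain.
Put 146 GB in tape 2; 654 GB remain.
Put 142 GB in tape 2; 512 GB remain.
Put 466 GB in tape 2; 46 GB remain.
Put 529 GB in tape 3; 271 GB remain.
Put 122 GB in tape 3; 149 GB remain.
Put 558 GB in tape 4; 242 GB remain.
Put 455 GB in tape 5; 345 GB remain.
Put 143 GB in tape 3; 6 GB remain.
Put 536 GB in tape 6; 264 GB remain.
Put 147 GB in tape 4; 95 GB remain.
Put 417 GB in tape 7; 383 GB remain.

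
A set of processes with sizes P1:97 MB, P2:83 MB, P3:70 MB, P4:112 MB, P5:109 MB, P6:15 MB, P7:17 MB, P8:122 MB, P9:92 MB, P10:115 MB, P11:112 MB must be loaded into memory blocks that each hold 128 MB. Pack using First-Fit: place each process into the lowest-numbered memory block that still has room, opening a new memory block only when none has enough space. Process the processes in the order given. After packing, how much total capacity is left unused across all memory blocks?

Put P1 (97 MB) in memory block 1; 31 MB remain.
Put P2 (83 MB) in memory block 2; 45 MB remain.
Put P3 (70 MB) in memory block 3; 58 MB remain.
Put P4 (112 MB) in memory block 4; 16 MB remain.
Put P5 (109 MB) in memory block 5; 19 MB remain.
Put P6 (15 MB) in memory block 1; 16 MB remain.
Put P7 (17 MB) in memory block 2; 28 MB remain.
Put P8 (122 MB) in memory block 6; 6 MB remain.
Put P9 (92 MB) in memory block 7; 36 MB remain.
Put P10 (115 MB) in memory block 8; 13 MB remain.
Put P11 (112 MB) in memory block 9; 16 MB remain.
9 memory blocks × 128 MB = 1152 MB; used 944 MB; unused 208 MB.

208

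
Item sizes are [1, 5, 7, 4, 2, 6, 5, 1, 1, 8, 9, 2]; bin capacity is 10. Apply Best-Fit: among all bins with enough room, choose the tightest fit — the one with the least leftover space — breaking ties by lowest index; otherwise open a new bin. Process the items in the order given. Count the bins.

1 → bin 1 (remaining 9)
5 → bin 1 (remaining 4)
7 → bin 2 (remaining 3)
4 → bin 1 (remaining 0)
2 → bin 2 (remaining 1)
6 → bin 3 (remaining 4)
5 → bin 4 (remaining 5)
1 → bin 2 (remaining 0)
1 → bin 3 (remaining 3)
8 → bin 5 (remaining 2)
9 → bin 6 (remaining 1)
2 → bin 5 (remaining 0)
Final bins: [1,5,4] [7,2,1] [6,1] [5] [8,2] [9].

6 bins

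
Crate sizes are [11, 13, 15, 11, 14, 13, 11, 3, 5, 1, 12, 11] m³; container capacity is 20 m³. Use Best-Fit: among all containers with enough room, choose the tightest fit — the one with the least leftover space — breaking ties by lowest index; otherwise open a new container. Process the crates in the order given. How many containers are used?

11 m³ → container 1 (remaining 9 m³)
13 m³ → container 2 (remaining 7 m³)
15 m³ → container 3 (remaining 5 m³)
11 m³ → container 4 (remaining 9 m³)
14 m³ → container 5 (remaining 6 m³)
13 m³ → container 6 (remaining 7 m³)
11 m³ → container 7 (remaining 9 m³)
3 m³ → container 3 (remaining 2 m³)
5 m³ → container 5 (remaining 1 m³)
1 m³ → container 5 (remaining 0 m³)
12 m³ → container 8 (remaining 8 m³)
11 m³ → container 9 (remaining 9 m³)
Final containers: [11] [13] [15,3] [11] [14,5,1] [13] [11] [12] [11].

9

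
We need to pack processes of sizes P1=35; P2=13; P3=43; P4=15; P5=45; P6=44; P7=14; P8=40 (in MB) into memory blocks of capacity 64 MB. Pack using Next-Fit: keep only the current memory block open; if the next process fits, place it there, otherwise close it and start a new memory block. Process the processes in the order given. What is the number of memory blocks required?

memory block 1: place P1 (35 MB), 29 MB left
memory block 1: place P2 (13 MB), 16 MB left
memory block 2: place P3 (43 MB), 21 MB left
memory block 2: place P4 (15 MB), 6 MB left
memory block 3: place P5 (45 MB), 19 MB left
memory block 4: place P6 (44 MB), 20 MB left
memory block 4: place P7 (14 MB), 6 MB left
memory block 5: place P8 (40 MB), 24 MB left

5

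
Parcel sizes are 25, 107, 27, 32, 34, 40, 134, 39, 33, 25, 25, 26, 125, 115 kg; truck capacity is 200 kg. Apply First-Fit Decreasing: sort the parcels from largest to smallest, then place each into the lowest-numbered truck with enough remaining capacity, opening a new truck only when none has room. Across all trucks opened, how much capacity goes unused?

Sorted descending: 134, 125, 115, 107, 40, 39, 34, 33, 32, 27, 26, 25, 25, 25.
134 kg → truck 1 (remaining 66 kg)
125 kg → truck 2 (remaining 75 kg)
115 kg → truck 3 (remaining 85 kg)
107 kg → truck 4 (remaining 93 kg)
40 kg → truck 1 (remaining 26 kg)
39 kg → truck 2 (remaining 36 kg)
34 kg → truck 2 (remaining 2 kg)
33 kg → truck 3 (remaining 52 kg)
32 kg → truck 3 (remaining 20 kg)
27 kg → truck 4 (remaining 66 kg)
26 kg → truck 1 (remaining 0 kg)
25 kg → truck 4 (remaining 41 kg)
25 kg → truck 4 (remaining 16 kg)
25 kg → truck 5 (remaining 175 kg)
5 trucks × 200 kg = 1000 kg; used 787 kg; unused 213 kg.

213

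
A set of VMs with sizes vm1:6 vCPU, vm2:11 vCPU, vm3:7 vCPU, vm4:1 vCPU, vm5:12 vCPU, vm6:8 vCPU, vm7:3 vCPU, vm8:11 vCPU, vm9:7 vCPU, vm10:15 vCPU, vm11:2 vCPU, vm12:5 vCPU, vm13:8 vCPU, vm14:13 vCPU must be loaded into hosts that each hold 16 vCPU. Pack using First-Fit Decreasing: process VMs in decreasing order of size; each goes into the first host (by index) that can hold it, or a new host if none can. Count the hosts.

Sorted descending: 15, 13, 12, 11, 11, 8, 8, 7, 7, 6, 5, 3, 2, 1.
Put 15 vCPU in host 1; 1 vCPU remain.
Put 13 vCPU in host 2; 3 vCPU remain.
Put 12 vCPU in host 3; 4 vCPU remain.
Put 11 vCPU in host 4; 5 vCPU remain.
Put 11 vCPU in host 5; 5 vCPU remain.
Put 8 vCPU in host 6; 8 vCPU remain.
Put 8 vCPU in host 6; 0 vCPU remain.
Put 7 vCPU in host 7; 9 vCPU remain.
Put 7 vCPU in host 7; 2 vCPU remain.
Put 6 vCPU in host 8; 10 vCPU remain.
Put 5 vCPU in host 4; 0 vCPU remain.
Put 3 vCPU in host 2; 0 vCPU remain.
Put 2 vCPU in host 3; 2 vCPU remain.
Put 1 vCPU in host 1; 0 vCPU remain.
Final hosts: [15,1] [13,3] [12,2] [11,5] [11] [8,8] [7,7] [6].

8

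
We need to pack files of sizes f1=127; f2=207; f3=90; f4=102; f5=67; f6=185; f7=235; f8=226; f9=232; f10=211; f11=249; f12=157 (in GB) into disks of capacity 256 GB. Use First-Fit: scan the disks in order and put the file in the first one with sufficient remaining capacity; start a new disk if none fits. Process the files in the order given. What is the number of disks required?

10

f1 (127 GB) → disk 1 (remaining 129 GB)
f2 (207 GB) → disk 2 (remaining 49 GB)
f3 (90 GB) → disk 1 (remaining 39 GB)
f4 (102 GB) → disk 3 (remaining 154 GB)
f5 (67 GB) → disk 3 (remaining 87 GB)
f6 (185 GB) → disk 4 (remaining 71 GB)
f7 (235 GB) → disk 5 (remaining 21 GB)
f8 (226 GB) → disk 6 (remaining 30 GB)
f9 (232 GB) → disk 7 (remaining 24 GB)
f10 (211 GB) → disk 8 (remaining 45 GB)
f11 (249 GB) → disk 9 (remaining 7 GB)
f12 (157 GB) → disk 10 (remaining 99 GB)
Final disks: [127,90] [207] [102,67] [185] [235] [226] [232] [211] [249] [157].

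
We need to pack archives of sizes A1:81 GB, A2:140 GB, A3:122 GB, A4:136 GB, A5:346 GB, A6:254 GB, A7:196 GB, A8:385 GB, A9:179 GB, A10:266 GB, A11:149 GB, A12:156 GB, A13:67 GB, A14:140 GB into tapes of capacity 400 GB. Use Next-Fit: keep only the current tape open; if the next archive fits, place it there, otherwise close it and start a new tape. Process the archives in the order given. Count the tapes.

10

Put A1 (81 GB) in tape 1; 319 GB remain.
Put A2 (140 GB) in tape 1; 179 GB remain.
Put A3 (122 GB) in tape 1; 57 GB remain.
Put A4 (136 GB) in tape 2; 264 GB remain.
Put A5 (346 GB) in tape 3; 54 GB remain.
Put A6 (254 GB) in tape 4; 146 GB remain.
Put A7 (196 GB) in tape 5; 204 GB remain.
Put A8 (385 GB) in tape 6; 15 GB remain.
Put A9 (179 GB) in tape 7; 221 GB remain.
Put A10 (266 GB) in tape 8; 134 GB remain.
Put A11 (149 GB) in tape 9; 251 GB remain.
Put A12 (156 GB) in tape 9; 95 GB remain.
Put A13 (67 GB) in tape 9; 28 GB remain.
Put A14 (140 GB) in tape 10; 260 GB remain.
Final tapes: [81,140,122] [136] [346] [254] [196] [385] [179] [266] [149,156,67] [140].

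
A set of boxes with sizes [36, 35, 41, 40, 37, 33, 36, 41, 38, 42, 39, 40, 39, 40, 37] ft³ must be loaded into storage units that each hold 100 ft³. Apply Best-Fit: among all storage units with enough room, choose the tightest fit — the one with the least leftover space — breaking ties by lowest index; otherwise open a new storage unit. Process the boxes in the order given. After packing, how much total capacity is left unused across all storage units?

226

36 ft³ → storage unit 1 (remaining 64 ft³)
35 ft³ → storage unit 1 (remaining 29 ft³)
41 ft³ → storage unit 2 (remaining 59 ft³)
40 ft³ → storage unit 2 (remaining 19 ft³)
37 ft³ → storage unit 3 (remaining 63 ft³)
33 ft³ → storage unit 3 (remaining 30 ft³)
36 ft³ → storage unit 4 (remaining 64 ft³)
41 ft³ → storage unit 4 (remaining 23 ft³)
38 ft³ → storage unit 5 (remaining 62 ft³)
42 ft³ → storage unit 5 (remaining 20 ft³)
39 ft³ → storage unit 6 (remaining 61 ft³)
40 ft³ → storage unit 6 (remaining 21 ft³)
39 ft³ → storage unit 7 (remaining 61 ft³)
40 ft³ → storage unit 7 (remaining 21 ft³)
37 ft³ → storage unit 8 (remaining 63 ft³)
8 storage units × 100 ft³ = 800 ft³; used 574 ft³; unused 226 ft³.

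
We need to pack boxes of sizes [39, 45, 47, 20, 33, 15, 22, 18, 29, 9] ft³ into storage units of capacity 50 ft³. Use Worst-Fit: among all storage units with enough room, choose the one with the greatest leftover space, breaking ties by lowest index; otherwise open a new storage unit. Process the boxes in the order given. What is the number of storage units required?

7

Put 39 ft³ in storage unit 1; 11 ft³ remain.
Put 45 ft³ in storage unit 2; 5 ft³ remain.
Put 47 ft³ in storage unit 3; 3 ft³ remain.
Put 20 ft³ in storage unit 4; 30 ft³ remain.
Put 33 ft³ in storage unit 5; 17 ft³ remain.
Put 15 ft³ in storage unit 4; 15 ft³ remain.
Put 22 ft³ in storage unit 6; 28 ft³ remain.
Put 18 ft³ in storage unit 6; 10 ft³ remain.
Put 29 ft³ in storage unit 7; 21 ft³ remain.
Put 9 ft³ in storage unit 7; 12 ft³ remain.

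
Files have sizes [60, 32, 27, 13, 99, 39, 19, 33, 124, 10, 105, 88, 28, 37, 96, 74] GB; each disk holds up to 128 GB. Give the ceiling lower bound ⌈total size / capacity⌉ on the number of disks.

Total size = 60 + 32 + 27 + 13 + 99 + 39 + 19 + 33 + 124 + 10 + 105 + 88 + 28 + 37 + 96 + 74 = 884 GB.
⌈884 / 128⌉ = 7.

7 disks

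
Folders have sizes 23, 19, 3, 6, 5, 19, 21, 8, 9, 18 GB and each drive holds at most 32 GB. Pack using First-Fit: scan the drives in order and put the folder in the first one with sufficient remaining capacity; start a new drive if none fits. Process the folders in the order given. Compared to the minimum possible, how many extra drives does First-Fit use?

0

First-Fit: [23,3,6] [19,5,8] [19,9] [21] [18] → 5 drives.
Total size 131 GB; any packing needs at least ⌈131/32⌉ = 5 drives.
So 5 is already optimal.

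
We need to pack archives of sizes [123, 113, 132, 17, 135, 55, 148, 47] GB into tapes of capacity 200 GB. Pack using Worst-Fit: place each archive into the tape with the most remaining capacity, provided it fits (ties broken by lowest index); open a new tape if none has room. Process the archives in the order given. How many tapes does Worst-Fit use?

123 GB → tape 1 (remaining 77 GB)
113 GB → tape 2 (remaining 87 GB)
132 GB → tape 3 (remaining 68 GB)
17 GB → tape 2 (remaining 70 GB)
135 GB → tape 4 (remaining 65 GB)
55 GB → tape 1 (remaining 22 GB)
148 GB → tape 5 (remaining 52 GB)
47 GB → tape 2 (remaining 23 GB)

5 tapes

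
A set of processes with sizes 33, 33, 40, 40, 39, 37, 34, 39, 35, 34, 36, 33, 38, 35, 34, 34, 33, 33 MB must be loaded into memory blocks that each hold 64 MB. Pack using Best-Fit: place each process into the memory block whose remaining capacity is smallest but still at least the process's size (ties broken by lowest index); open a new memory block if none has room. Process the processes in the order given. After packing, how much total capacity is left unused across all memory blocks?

512

33 MB → memory block 1 (remaining 31 MB)
33 MB → memory block 2 (remaining 31 MB)
40 MB → memory block 3 (remaining 24 MB)
40 MB → memory block 4 (remaining 24 MB)
39 MB → memory block 5 (remaining 25 MB)
37 MB → memory block 6 (remaining 27 MB)
34 MB → memory block 7 (remaining 30 MB)
39 MB → memory block 8 (remaining 25 MB)
35 MB → memory block 9 (remaining 29 MB)
34 MB → memory block 10 (remaining 30 MB)
36 MB → memory block 11 (remaining 28 MB)
33 MB → memory block 12 (remaining 31 MB)
38 MB → memory block 13 (remaining 26 MB)
35 MB → memory block 14 (remaining 29 MB)
34 MB → memory block 15 (remaining 30 MB)
34 MB → memory block 16 (remaining 30 MB)
33 MB → memory block 17 (remaining 31 MB)
33 MB → memory block 18 (remaining 31 MB)
18 memory blocks × 64 MB = 1152 MB; used 640 MB; unused 512 MB.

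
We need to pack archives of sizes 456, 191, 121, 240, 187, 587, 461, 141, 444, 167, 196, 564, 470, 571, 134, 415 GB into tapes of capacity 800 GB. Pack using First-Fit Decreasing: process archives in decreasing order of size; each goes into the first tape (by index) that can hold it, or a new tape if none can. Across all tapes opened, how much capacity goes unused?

Sorted descending: 587, 571, 564, 470, 461, 456, 444, 415, 240, 196, 191, 187, 167, 141, 134, 121.
Put 587 GB in tape 1; 213 GB remain.
Put 571 GB in tape 2; 229 GB remain.
Put 564 GB in tape 3; 236 GB remain.
Put 470 GB in tape 4; 330 GB remain.
Put 461 GB in tape 5; 339 GB remain.
Put 456 GB in tape 6; 344 GB remain.
Put 444 GB in tape 7; 356 GB remain.
Put 415 GB in tape 8; 385 GB remain.
Put 240 GB in tape 4; 90 GB remain.
Put 196 GB in tape 1; 17 GB remain.
Put 191 GB in tape 2; 38 GB remain.
Put 187 GB in tape 3; 49 GB remain.
Put 167 GB in tape 5; 172 GB remain.
Put 141 GB in tape 5; 31 GB remain.
Put 134 GB in tape 6; 210 GB remain.
Put 121 GB in tape 6; 89 GB remain.
8 tapes × 800 GB = 6400 GB; used 5345 GB; unused 1055 GB.

1055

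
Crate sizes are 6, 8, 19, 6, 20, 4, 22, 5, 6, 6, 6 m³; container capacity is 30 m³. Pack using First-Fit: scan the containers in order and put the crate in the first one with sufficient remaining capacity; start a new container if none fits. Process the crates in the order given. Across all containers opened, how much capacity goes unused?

12

Put 6 m³ in container 1; 24 m³ remain.
Put 8 m³ in container 1; 16 m³ remain.
Put 19 m³ in container 2; 11 m³ remain.
Put 6 m³ in container 1; 10 m³ remain.
Put 20 m³ in container 3; 10 m³ remain.
Put 4 m³ in container 1; 6 m³ remain.
Put 22 m³ in container 4; 8 m³ remain.
Put 5 m³ in container 1; 1 m³ remain.
Put 6 m³ in container 2; 5 m³ remain.
Put 6 m³ in container 3; 4 m³ remain.
Put 6 m³ in container 4; 2 m³ remain.
4 containers × 30 m³ = 120 m³; used 108 m³; unused 12 m³.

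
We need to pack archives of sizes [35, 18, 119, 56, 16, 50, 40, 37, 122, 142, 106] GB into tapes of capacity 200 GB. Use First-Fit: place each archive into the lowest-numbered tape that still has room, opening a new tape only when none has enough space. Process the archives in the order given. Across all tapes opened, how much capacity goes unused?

259

tape 1: place 35 GB, 165 GB left
tape 1: place 18 GB, 147 GB left
tape 1: place 119 GB, 28 GB left
tape 2: place 56 GB, 144 GB left
tape 1: place 16 GB, 12 GB left
tape 2: place 50 GB, 94 GB left
tape 2: place 40 GB, 54 GB left
tape 2: place 37 GB, 17 GB left
tape 3: place 122 GB, 78 GB left
tape 4: place 142 GB, 58 GB left
tape 5: place 106 GB, 94 GB left
5 tapes × 200 GB = 1000 GB; used 741 GB; unused 259 GB.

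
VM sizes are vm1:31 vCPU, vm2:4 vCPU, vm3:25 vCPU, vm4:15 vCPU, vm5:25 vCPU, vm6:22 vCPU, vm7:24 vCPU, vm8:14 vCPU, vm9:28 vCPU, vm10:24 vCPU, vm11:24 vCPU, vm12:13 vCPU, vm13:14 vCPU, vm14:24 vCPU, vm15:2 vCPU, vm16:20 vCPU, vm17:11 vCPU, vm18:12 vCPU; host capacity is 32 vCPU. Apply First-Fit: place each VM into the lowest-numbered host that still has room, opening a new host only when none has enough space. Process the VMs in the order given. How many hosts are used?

13 hosts

vm1 (31 vCPU) → host 1 (remaining 1 vCPU)
vm2 (4 vCPU) → host 2 (remaining 28 vCPU)
vm3 (25 vCPU) → host 2 (remaining 3 vCPU)
vm4 (15 vCPU) → host 3 (remaining 17 vCPU)
vm5 (25 vCPU) → host 4 (remaining 7 vCPU)
vm6 (22 vCPU) → host 5 (remaining 10 vCPU)
vm7 (24 vCPU) → host 6 (remaining 8 vCPU)
vm8 (14 vCPU) → host 3 (remaining 3 vCPU)
vm9 (28 vCPU) → host 7 (remaining 4 vCPU)
vm10 (24 vCPU) → host 8 (remaining 8 vCPU)
vm11 (24 vCPU) → host 9 (remaining 8 vCPU)
vm12 (13 vCPU) → host 10 (remaining 19 vCPU)
vm13 (14 vCPU) → host 10 (remaining 5 vCPU)
vm14 (24 vCPU) → host 11 (remaining 8 vCPU)
vm15 (2 vCPU) → host 2 (remaining 1 vCPU)
vm16 (20 vCPU) → host 12 (remaining 12 vCPU)
vm17 (11 vCPU) → host 12 (remaining 1 vCPU)
vm18 (12 vCPU) → host 13 (remaining 20 vCPU)
Final hosts: [31] [4,25,2] [15,14] [25] [22] [24] [28] [24] [24] [13,14] [24] [20,11] [12].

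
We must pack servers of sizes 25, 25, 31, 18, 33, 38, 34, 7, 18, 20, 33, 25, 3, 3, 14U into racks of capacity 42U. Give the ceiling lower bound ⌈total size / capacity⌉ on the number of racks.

Total size = 25 + 25 + 31 + 18 + 33 + 38 + 34 + 7 + 18 + 20 + 33 + 25 + 3 + 3 + 14 = 327U.
⌈327 / 42⌉ = 8.

8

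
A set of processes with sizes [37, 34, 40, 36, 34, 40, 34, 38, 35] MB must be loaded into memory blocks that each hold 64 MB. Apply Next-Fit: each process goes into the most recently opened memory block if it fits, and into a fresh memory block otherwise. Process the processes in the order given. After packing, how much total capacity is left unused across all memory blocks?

248

37 MB → memory block 1 (remaining 27 MB)
34 MB → memory block 2 (remaining 30 MB)
40 MB → memory block 3 (remaining 24 MB)
36 MB → memory block 4 (remaining 28 MB)
34 MB → memory block 5 (remaining 30 MB)
40 MB → memory block 6 (remaining 24 MB)
34 MB → memory block 7 (remaining 30 MB)
38 MB → memory block 8 (remaining 26 MB)
35 MB → memory block 9 (remaining 29 MB)
9 memory blocks × 64 MB = 576 MB; used 328 MB; unused 248 MB.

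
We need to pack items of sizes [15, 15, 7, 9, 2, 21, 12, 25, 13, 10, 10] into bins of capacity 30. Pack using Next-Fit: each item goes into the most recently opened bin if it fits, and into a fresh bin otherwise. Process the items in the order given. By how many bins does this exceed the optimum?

2

Next-Fit: [15,15] [7,9,2] [21] [12] [25] [13,10] [10] → 7 bins.
Total size 139; any packing needs at least ⌈139/30⌉ = 5 bins.
An optimal packing achieves that bound: [25,2] [21,9] [15,15] [13,12] [10,10,7] → 5 bins.
Excess: 7 − 5 = 2.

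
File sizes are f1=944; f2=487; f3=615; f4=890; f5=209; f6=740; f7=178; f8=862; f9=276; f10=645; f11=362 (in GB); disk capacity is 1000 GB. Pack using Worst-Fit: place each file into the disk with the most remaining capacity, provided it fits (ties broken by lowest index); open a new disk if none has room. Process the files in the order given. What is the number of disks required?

8 disks

f1 (944 GB) → disk 1 (remaining 56 GB)
f2 (487 GB) → disk 2 (remaining 513 GB)
f3 (615 GB) → disk 3 (remaining 385 GB)
f4 (890 GB) → disk 4 (remaining 110 GB)
f5 (209 GB) → disk 2 (remaining 304 GB)
f6 (740 GB) → disk 5 (remaining 260 GB)
f7 (178 GB) → disk 3 (remaining 207 GB)
f8 (862 GB) → disk 6 (remaining 138 GB)
f9 (276 GB) → disk 2 (remaining 28 GB)
f10 (645 GB) → disk 7 (remaining 355 GB)
f11 (362 GB) → disk 8 (remaining 638 GB)
Final disks: [944] [487,209,276] [615,178] [890] [740] [862] [645] [362].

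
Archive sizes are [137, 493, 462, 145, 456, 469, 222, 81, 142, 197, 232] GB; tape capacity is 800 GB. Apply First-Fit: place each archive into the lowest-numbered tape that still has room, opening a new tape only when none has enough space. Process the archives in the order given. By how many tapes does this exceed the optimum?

0

First-Fit: [137,493,145] [462,222,81] [456,142,197] [469,232] → 4 tapes.
Total size 3036 GB; any packing needs at least ⌈3036/800⌉ = 4 tapes.
So 4 is already optimal.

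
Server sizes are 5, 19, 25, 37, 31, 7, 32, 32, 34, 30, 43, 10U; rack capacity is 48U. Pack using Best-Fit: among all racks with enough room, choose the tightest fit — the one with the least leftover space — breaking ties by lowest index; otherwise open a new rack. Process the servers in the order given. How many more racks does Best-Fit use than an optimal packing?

1

Best-Fit: [5,19] [25] [37,7] [31] [32] [32] [34,10] [30] [43] → 9 racks.
8 servers exceed 24U (half the capacity), and no two of those can share a rack, so at least 8 racks are needed.
An optimal packing achieves that bound: [43,5] [37,10] [34,7] [32] [32] [31] [30] [25,19] → 8 racks.
Excess: 9 − 8 = 1.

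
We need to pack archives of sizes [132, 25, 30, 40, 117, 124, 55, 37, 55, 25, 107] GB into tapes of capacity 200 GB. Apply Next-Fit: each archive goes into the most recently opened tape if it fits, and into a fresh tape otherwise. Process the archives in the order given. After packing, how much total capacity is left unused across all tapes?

tape 1: place 132 GB, 68 GB left
tape 1: place 25 GB, 43 GB left
tape 1: place 30 GB, 13 GB left
tape 2: place 40 GB, 160 GB left
tape 2: place 117 GB, 43 GB left
tape 3: place 124 GB, 76 GB left
tape 3: place 55 GB, 21 GB left
tape 4: place 37 GB, 163 GB left
tape 4: place 55 GB, 108 GB left
tape 4: place 25 GB, 83 GB left
tape 5: place 107 GB, 93 GB left
5 tapes × 200 GB = 1000 GB; used 747 GB; unused 253 GB.

253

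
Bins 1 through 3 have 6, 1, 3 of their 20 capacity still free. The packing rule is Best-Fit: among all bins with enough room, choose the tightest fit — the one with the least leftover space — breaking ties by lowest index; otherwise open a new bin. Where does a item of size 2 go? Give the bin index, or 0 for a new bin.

3

Bins with room: bin 1 (6), bin 3 (3).
Tightest fit is bin 3 with 3 free.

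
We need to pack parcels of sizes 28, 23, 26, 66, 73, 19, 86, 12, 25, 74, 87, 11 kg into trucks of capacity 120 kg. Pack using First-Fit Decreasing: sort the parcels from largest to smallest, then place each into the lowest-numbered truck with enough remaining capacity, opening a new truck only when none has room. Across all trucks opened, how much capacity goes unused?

70

Sorted descending: 87, 86, 74, 73, 66, 28, 26, 25, 23, 19, 12, 11.
Put 87 kg in truck 1; 33 kg remain.
Put 86 kg in truck 2; 34 kg remain.
Put 74 kg in truck 3; 46 kg remain.
Put 73 kg in truck 4; 47 kg remain.
Put 66 kg in truck 5; 54 kg remain.
Put 28 kg in truck 1; 5 kg remain.
Put 26 kg in truck 2; 8 kg remain.
Put 25 kg in truck 3; 21 kg remain.
Put 23 kg in truck 4; 24 kg remain.
Put 19 kg in truck 3; 2 kg remain.
Put 12 kg in truck 4; 12 kg remain.
Put 11 kg in truck 4; 1 kg remain.
5 trucks × 120 kg = 600 kg; used 530 kg; unused 70 kg.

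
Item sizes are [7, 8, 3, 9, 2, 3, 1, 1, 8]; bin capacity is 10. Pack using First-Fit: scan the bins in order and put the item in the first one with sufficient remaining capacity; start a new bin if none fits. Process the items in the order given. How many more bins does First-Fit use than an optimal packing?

First-Fit: [7,3] [8,2] [9,1] [3,1] [8] → 5 bins.
Total size 42; any packing needs at least ⌈42/10⌉ = 5 bins.
So 5 is already optimal.

0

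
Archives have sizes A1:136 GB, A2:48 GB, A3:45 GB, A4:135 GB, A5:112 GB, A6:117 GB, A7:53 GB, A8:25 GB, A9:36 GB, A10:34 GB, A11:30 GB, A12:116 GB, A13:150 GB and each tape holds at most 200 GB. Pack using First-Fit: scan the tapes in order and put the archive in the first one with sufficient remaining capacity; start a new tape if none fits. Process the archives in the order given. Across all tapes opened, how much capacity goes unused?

A1 (136 GB) → tape 1 (remaining 64 GB)
A2 (48 GB) → tape 1 (remaining 16 GB)
A3 (45 GB) → tape 2 (remaining 155 GB)
A4 (135 GB) → tape 2 (remaining 20 GB)
A5 (112 GB) → tape 3 (remaining 88 GB)
A6 (117 GB) → tape 4 (remaining 83 GB)
A7 (53 GB) → tape 3 (remaining 35 GB)
A8 (25 GB) → tape 3 (remaining 10 GB)
A9 (36 GB) → tape 4 (remaining 47 GB)
A10 (34 GB) → tape 4 (remaining 13 GB)
A11 (30 GB) → tape 5 (remaining 170 GB)
A12 (116 GB) → tape 5 (remaining 54 GB)
A13 (150 GB) → tape 6 (remaining 50 GB)
6 tapes × 200 GB = 1200 GB; used 1037 GB; unused 163 GB.

163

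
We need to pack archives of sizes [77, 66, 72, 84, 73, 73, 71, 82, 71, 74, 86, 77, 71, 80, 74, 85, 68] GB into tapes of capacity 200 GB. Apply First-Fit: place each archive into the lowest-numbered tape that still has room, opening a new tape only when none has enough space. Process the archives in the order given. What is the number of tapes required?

9

77 GB → tape 1 (remaining 123 GB)
66 GB → tape 1 (remaining 57 GB)
72 GB → tape 2 (remaining 128 GB)
84 GB → tape 2 (remaining 44 GB)
73 GB → tape 3 (remaining 127 GB)
73 GB → tape 3 (remaining 54 GB)
71 GB → tape 4 (remaining 129 GB)
82 GB → tape 4 (remaining 47 GB)
71 GB → tape 5 (remaining 129 GB)
74 GB → tape 5 (remaining 55 GB)
86 GB → tape 6 (remaining 114 GB)
77 GB → tape 6 (remaining 37 GB)
71 GB → tape 7 (remaining 129 GB)
80 GB → tape 7 (remaining 49 GB)
74 GB → tape 8 (remaining 126 GB)
85 GB → tape 8 (remaining 41 GB)
68 GB → tape 9 (remaining 132 GB)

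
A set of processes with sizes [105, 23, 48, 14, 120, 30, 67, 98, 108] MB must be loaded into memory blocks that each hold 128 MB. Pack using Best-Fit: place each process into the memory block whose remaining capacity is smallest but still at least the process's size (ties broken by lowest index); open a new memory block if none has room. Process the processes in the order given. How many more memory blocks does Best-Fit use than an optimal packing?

Best-Fit: [105,23] [48,14,30] [120] [67] [98] [108] → 6 memory blocks.
Total size 613 MB; any packing needs at least ⌈613/128⌉ = 5 memory blocks.
An optimal packing achieves that bound: [120] [108,14] [105,23] [98,30] [67,48] → 5 memory blocks.
Excess: 6 − 5 = 1.

1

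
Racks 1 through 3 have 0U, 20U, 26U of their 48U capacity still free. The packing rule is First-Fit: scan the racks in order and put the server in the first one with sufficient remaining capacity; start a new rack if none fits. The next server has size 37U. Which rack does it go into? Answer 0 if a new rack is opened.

0

No rack has ≥ 37U free, so a new rack is opened.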